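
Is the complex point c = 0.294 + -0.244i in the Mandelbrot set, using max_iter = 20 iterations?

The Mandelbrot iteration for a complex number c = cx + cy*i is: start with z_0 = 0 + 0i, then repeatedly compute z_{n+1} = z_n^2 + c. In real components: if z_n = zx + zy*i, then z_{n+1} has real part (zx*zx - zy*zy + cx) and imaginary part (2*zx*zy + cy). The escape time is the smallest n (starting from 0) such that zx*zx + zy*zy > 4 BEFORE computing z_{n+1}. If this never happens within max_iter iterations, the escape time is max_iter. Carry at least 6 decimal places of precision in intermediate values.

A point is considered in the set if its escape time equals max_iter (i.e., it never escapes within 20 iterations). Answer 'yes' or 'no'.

z_0 = 0 + 0i, c = 0.2940 + -0.2440i
Iter 1: z = 0.2940 + -0.2440i, |z|^2 = 0.1460
Iter 2: z = 0.3209 + -0.3875i, |z|^2 = 0.2531
Iter 3: z = 0.2468 + -0.4927i, |z|^2 = 0.3037
Iter 4: z = 0.1122 + -0.4872i, |z|^2 = 0.2500
Iter 5: z = 0.0692 + -0.3533i, |z|^2 = 0.1296
Iter 6: z = 0.1739 + -0.2929i, |z|^2 = 0.1160
Iter 7: z = 0.2385 + -0.3459i, |z|^2 = 0.1765
Iter 8: z = 0.2312 + -0.4090i, |z|^2 = 0.2207
Iter 9: z = 0.1802 + -0.4331i, |z|^2 = 0.2201
Iter 10: z = 0.1389 + -0.4001i, |z|^2 = 0.1794
Iter 11: z = 0.1532 + -0.3551i, |z|^2 = 0.1496
Iter 12: z = 0.1914 + -0.3528i, |z|^2 = 0.1611
Iter 13: z = 0.2061 + -0.3790i, |z|^2 = 0.1862
Iter 14: z = 0.1928 + -0.4003i, |z|^2 = 0.1974
Iter 15: z = 0.1710 + -0.3984i, |z|^2 = 0.1879
Iter 16: z = 0.1645 + -0.3802i, |z|^2 = 0.1716
Iter 17: z = 0.1765 + -0.3691i, |z|^2 = 0.1674
Iter 18: z = 0.1889 + -0.3743i, |z|^2 = 0.1758
Iter 19: z = 0.1896 + -0.3854i, |z|^2 = 0.1845
Did not escape in 20 iterations → in set

Answer: yes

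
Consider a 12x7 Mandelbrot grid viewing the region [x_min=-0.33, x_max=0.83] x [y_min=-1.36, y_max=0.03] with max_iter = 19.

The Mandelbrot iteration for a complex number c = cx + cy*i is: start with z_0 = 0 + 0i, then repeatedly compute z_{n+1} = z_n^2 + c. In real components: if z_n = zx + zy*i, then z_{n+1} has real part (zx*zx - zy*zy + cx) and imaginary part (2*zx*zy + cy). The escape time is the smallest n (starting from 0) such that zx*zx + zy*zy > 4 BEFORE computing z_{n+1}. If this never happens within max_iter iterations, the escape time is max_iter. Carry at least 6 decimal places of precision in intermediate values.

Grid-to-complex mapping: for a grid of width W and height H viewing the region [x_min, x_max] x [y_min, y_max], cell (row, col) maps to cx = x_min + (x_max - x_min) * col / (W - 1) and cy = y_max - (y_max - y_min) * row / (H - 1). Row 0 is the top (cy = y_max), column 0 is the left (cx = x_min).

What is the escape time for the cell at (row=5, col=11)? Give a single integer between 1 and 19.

Answer: 2

Derivation:
z_0 = 0 + 0i, c = 0.8300 + -1.1283i
Iter 1: z = 0.8300 + -1.1283i, |z|^2 = 1.9620
Iter 2: z = 0.2458 + -3.0014i, |z|^2 = 9.0686
Escaped at iteration 2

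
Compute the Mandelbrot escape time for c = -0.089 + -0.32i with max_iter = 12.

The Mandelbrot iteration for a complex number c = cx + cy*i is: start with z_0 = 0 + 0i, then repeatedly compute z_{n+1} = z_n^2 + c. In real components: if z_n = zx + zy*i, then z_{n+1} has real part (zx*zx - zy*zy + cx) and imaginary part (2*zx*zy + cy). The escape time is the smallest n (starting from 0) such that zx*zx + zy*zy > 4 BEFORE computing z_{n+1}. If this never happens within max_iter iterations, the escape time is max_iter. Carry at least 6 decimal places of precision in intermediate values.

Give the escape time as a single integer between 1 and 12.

z_0 = 0 + 0i, c = -0.0890 + -0.3200i
Iter 1: z = -0.0890 + -0.3200i, |z|^2 = 0.1103
Iter 2: z = -0.1835 + -0.2630i, |z|^2 = 0.1029
Iter 3: z = -0.1245 + -0.2235i, |z|^2 = 0.0654
Iter 4: z = -0.1234 + -0.2643i, |z|^2 = 0.0851
Iter 5: z = -0.1436 + -0.2547i, |z|^2 = 0.0855
Iter 6: z = -0.1333 + -0.2468i, |z|^2 = 0.0787
Iter 7: z = -0.1322 + -0.2542i, |z|^2 = 0.0821
Iter 8: z = -0.1362 + -0.2528i, |z|^2 = 0.0824
Iter 9: z = -0.1344 + -0.2512i, |z|^2 = 0.0811
Iter 10: z = -0.1340 + -0.2525i, |z|^2 = 0.0817
Iter 11: z = -0.1348 + -0.2523i, |z|^2 = 0.0818

Answer: 12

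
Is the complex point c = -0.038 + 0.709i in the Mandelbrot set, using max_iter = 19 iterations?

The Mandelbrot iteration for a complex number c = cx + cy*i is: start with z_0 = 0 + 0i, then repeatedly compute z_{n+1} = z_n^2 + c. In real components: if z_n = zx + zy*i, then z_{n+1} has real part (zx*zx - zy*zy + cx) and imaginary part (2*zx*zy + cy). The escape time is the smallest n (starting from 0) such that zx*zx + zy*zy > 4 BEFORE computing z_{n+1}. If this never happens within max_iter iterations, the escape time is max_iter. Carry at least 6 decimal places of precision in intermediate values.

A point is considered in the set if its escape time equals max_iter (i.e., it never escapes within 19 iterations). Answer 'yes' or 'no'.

Answer: yes

Derivation:
z_0 = 0 + 0i, c = -0.0380 + 0.7090i
Iter 1: z = -0.0380 + 0.7090i, |z|^2 = 0.5041
Iter 2: z = -0.5392 + 0.6551i, |z|^2 = 0.7200
Iter 3: z = -0.1764 + 0.0025i, |z|^2 = 0.0311
Iter 4: z = -0.0069 + 0.7081i, |z|^2 = 0.5015
Iter 5: z = -0.5394 + 0.6992i, |z|^2 = 0.7799
Iter 6: z = -0.2360 + -0.0453i, |z|^2 = 0.0577
Iter 7: z = 0.0156 + 0.7304i, |z|^2 = 0.5337
Iter 8: z = -0.5712 + 0.7318i, |z|^2 = 0.8619
Iter 9: z = -0.2473 + -0.1271i, |z|^2 = 0.0773
Iter 10: z = 0.0070 + 0.7719i, |z|^2 = 0.5958
Iter 11: z = -0.6337 + 0.7198i, |z|^2 = 0.9197
Iter 12: z = -0.1545 + -0.2033i, |z|^2 = 0.0652
Iter 13: z = -0.0555 + 0.7718i, |z|^2 = 0.5988
Iter 14: z = -0.6306 + 0.6234i, |z|^2 = 0.7863
Iter 15: z = -0.0289 + -0.0772i, |z|^2 = 0.0068
Iter 16: z = -0.0431 + 0.7135i, |z|^2 = 0.5109
Iter 17: z = -0.5452 + 0.6475i, |z|^2 = 0.7164
Iter 18: z = -0.1600 + 0.0030i, |z|^2 = 0.0256
Did not escape in 19 iterations → in set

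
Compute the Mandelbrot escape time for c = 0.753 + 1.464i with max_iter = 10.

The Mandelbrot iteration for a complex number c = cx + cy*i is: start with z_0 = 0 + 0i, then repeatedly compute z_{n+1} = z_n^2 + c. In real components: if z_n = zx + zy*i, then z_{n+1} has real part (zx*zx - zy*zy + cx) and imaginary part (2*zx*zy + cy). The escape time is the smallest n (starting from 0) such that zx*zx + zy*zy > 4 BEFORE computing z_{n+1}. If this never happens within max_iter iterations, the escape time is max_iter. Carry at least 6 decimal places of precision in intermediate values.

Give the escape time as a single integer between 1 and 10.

z_0 = 0 + 0i, c = 0.7530 + 1.4640i
Iter 1: z = 0.7530 + 1.4640i, |z|^2 = 2.7103
Iter 2: z = -0.8233 + 3.6688i, |z|^2 = 14.1378
Escaped at iteration 2

Answer: 2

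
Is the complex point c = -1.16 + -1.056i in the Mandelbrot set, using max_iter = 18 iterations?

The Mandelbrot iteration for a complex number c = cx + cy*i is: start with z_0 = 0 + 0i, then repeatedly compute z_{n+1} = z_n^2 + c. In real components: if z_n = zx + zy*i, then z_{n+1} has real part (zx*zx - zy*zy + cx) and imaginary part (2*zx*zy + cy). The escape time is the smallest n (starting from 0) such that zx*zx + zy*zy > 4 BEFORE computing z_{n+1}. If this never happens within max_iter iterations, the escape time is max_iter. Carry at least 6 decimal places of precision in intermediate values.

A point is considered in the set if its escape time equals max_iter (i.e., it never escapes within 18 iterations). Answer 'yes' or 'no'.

z_0 = 0 + 0i, c = -1.1600 + -1.0560i
Iter 1: z = -1.1600 + -1.0560i, |z|^2 = 2.4607
Iter 2: z = -0.9295 + 1.3939i, |z|^2 = 2.8071
Iter 3: z = -2.2390 + -3.6474i, |z|^2 = 18.3165
Escaped at iteration 3

Answer: no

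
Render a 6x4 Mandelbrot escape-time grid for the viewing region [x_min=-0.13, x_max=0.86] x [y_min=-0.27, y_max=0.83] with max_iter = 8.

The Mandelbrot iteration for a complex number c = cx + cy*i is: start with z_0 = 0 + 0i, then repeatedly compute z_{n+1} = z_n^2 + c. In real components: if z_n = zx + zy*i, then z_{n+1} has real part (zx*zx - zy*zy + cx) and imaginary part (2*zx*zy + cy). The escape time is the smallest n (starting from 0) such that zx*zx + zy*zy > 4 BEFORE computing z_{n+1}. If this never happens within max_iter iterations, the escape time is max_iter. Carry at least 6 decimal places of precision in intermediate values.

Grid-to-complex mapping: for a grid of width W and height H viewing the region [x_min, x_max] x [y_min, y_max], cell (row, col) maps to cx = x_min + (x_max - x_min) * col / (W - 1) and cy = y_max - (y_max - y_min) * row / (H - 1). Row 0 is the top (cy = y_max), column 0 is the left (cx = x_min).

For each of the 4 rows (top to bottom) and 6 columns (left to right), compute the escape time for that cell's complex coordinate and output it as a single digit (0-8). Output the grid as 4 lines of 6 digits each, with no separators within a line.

Answer: 874332
888633
888543
888733

Derivation:
(row=0, col=0): c = -0.1300 + 0.8300i → escape time 8
(row=0, col=1): c = 0.0680 + 0.8300i → escape time 7
(row=0, col=2): c = 0.2660 + 0.8300i → escape time 4
(row=0, col=3): c = 0.4640 + 0.8300i → escape time 3
(row=0, col=4): c = 0.6620 + 0.8300i → escape time 3
(row=0, col=5): c = 0.8600 + 0.8300i → escape time 2
(row=1, col=0): c = -0.1300 + 0.4633i → escape time 8
(row=1, col=1): c = 0.0680 + 0.4633i → escape time 8
(row=1, col=2): c = 0.2660 + 0.4633i → escape time 8
(row=1, col=3): c = 0.4640 + 0.4633i → escape time 6
(row=1, col=4): c = 0.6620 + 0.4633i → escape time 3
(row=1, col=5): c = 0.8600 + 0.4633i → escape time 3
(row=2, col=0): c = -0.1300 + 0.0967i → escape time 8
(row=2, col=1): c = 0.0680 + 0.0967i → escape time 8
(row=2, col=2): c = 0.2660 + 0.0967i → escape time 8
(row=2, col=3): c = 0.4640 + 0.0967i → escape time 5
(row=2, col=4): c = 0.6620 + 0.0967i → escape time 4
(row=2, col=5): c = 0.8600 + 0.0967i → escape time 3
(row=3, col=0): c = -0.1300 + -0.2700i → escape time 8
(row=3, col=1): c = 0.0680 + -0.2700i → escape time 8
(row=3, col=2): c = 0.2660 + -0.2700i → escape time 8
(row=3, col=3): c = 0.4640 + -0.2700i → escape time 7
(row=3, col=4): c = 0.6620 + -0.2700i → escape time 3
(row=3, col=5): c = 0.8600 + -0.2700i → escape time 3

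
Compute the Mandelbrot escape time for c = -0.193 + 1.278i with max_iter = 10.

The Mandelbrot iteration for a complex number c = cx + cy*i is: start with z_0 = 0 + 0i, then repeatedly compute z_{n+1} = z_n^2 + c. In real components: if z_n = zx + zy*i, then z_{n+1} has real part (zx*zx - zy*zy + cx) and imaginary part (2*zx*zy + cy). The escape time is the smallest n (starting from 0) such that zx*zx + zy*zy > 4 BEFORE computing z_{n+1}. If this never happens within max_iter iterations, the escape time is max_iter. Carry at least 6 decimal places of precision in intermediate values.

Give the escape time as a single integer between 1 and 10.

z_0 = 0 + 0i, c = -0.1930 + 1.2780i
Iter 1: z = -0.1930 + 1.2780i, |z|^2 = 1.6705
Iter 2: z = -1.7890 + 0.7847i, |z|^2 = 3.8164
Iter 3: z = 2.3919 + -1.5297i, |z|^2 = 8.0611
Escaped at iteration 3

Answer: 3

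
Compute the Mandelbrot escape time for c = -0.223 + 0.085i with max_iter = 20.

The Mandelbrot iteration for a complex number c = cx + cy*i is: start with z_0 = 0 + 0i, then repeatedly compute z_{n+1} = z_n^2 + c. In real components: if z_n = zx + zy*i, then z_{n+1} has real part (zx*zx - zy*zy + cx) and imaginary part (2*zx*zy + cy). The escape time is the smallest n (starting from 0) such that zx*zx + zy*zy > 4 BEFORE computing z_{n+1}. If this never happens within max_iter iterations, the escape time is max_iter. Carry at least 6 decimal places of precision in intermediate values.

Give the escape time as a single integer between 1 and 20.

Answer: 20

Derivation:
z_0 = 0 + 0i, c = -0.2230 + 0.0850i
Iter 1: z = -0.2230 + 0.0850i, |z|^2 = 0.0570
Iter 2: z = -0.1805 + 0.0471i, |z|^2 = 0.0348
Iter 3: z = -0.1926 + 0.0680i, |z|^2 = 0.0417
Iter 4: z = -0.1905 + 0.0588i, |z|^2 = 0.0398
Iter 5: z = -0.1902 + 0.0626i, |z|^2 = 0.0401
Iter 6: z = -0.1908 + 0.0612i, |z|^2 = 0.0401
Iter 7: z = -0.1904 + 0.0617i, |z|^2 = 0.0400
Iter 8: z = -0.1906 + 0.0615i, |z|^2 = 0.0401
Iter 9: z = -0.1905 + 0.0615i, |z|^2 = 0.0401
Iter 10: z = -0.1905 + 0.0616i, |z|^2 = 0.0401
Iter 11: z = -0.1905 + 0.0615i, |z|^2 = 0.0401
Iter 12: z = -0.1905 + 0.0616i, |z|^2 = 0.0401
Iter 13: z = -0.1905 + 0.0615i, |z|^2 = 0.0401
Iter 14: z = -0.1905 + 0.0616i, |z|^2 = 0.0401
Iter 15: z = -0.1905 + 0.0615i, |z|^2 = 0.0401
Iter 16: z = -0.1905 + 0.0615i, |z|^2 = 0.0401
Iter 17: z = -0.1905 + 0.0615i, |z|^2 = 0.0401
Iter 18: z = -0.1905 + 0.0615i, |z|^2 = 0.0401
Iter 19: z = -0.1905 + 0.0615i, |z|^2 = 0.0401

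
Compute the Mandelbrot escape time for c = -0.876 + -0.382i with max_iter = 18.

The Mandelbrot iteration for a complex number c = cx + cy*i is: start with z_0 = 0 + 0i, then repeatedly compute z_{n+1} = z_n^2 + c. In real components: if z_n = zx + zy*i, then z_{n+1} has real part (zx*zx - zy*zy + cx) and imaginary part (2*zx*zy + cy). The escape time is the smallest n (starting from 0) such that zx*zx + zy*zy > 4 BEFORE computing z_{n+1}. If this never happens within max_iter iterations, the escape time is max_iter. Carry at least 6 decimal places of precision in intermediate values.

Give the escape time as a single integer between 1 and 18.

z_0 = 0 + 0i, c = -0.8760 + -0.3820i
Iter 1: z = -0.8760 + -0.3820i, |z|^2 = 0.9133
Iter 2: z = -0.2545 + 0.2873i, |z|^2 = 0.1473
Iter 3: z = -0.8937 + -0.5282i, |z|^2 = 1.0778
Iter 4: z = -0.3563 + 0.5622i, |z|^2 = 0.4430
Iter 5: z = -1.0651 + -0.7826i, |z|^2 = 1.7470
Iter 6: z = -0.3540 + 1.2852i, |z|^2 = 1.7771
Iter 7: z = -2.4025 + -1.2919i, |z|^2 = 7.4408
Escaped at iteration 7

Answer: 7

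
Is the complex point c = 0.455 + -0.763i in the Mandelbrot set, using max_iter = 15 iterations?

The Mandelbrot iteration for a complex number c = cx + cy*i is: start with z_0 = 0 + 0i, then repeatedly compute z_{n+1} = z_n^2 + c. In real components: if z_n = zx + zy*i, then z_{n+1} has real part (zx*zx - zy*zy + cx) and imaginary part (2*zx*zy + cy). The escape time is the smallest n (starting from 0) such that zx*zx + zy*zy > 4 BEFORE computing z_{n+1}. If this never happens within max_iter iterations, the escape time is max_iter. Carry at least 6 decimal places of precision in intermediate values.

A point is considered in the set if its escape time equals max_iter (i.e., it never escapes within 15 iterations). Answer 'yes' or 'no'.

z_0 = 0 + 0i, c = 0.4550 + -0.7630i
Iter 1: z = 0.4550 + -0.7630i, |z|^2 = 0.7892
Iter 2: z = 0.0799 + -1.4573i, |z|^2 = 2.1302
Iter 3: z = -1.6624 + -0.9958i, |z|^2 = 3.7552
Iter 4: z = 2.2272 + 2.5477i, |z|^2 = 11.4513
Escaped at iteration 4

Answer: no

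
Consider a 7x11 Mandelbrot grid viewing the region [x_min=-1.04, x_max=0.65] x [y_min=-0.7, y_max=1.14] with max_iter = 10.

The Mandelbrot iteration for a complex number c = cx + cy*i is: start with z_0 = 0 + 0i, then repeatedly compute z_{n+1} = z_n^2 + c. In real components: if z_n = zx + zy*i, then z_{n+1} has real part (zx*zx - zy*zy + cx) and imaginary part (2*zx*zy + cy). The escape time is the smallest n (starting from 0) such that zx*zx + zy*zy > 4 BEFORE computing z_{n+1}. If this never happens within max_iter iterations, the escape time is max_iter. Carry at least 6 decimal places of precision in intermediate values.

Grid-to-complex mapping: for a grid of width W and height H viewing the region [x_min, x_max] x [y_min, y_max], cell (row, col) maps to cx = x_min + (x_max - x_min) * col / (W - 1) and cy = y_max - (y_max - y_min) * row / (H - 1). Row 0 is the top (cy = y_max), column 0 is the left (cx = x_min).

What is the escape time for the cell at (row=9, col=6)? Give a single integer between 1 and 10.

Answer: 3

Derivation:
z_0 = 0 + 0i, c = 0.6500 + -0.5160i
Iter 1: z = 0.6500 + -0.5160i, |z|^2 = 0.6888
Iter 2: z = 0.8062 + -1.1868i, |z|^2 = 2.0585
Iter 3: z = -0.1085 + -2.4297i, |z|^2 = 5.9152
Escaped at iteration 3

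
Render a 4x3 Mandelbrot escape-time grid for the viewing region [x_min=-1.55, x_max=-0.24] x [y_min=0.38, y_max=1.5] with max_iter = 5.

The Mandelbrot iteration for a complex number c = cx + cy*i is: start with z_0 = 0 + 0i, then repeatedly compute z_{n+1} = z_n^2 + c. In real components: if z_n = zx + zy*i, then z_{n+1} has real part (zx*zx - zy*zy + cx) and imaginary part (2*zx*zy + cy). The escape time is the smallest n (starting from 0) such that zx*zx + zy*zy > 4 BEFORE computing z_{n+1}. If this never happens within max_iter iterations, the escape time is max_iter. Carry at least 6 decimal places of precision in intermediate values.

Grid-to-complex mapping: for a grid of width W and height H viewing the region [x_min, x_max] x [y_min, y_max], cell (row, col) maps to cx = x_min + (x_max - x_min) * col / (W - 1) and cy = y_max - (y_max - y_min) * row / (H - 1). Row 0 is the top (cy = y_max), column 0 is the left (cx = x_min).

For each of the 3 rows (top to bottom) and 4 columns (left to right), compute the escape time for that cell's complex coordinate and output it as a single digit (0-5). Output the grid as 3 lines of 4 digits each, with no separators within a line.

(row=0, col=0): c = -1.5500 + 1.5000i → escape time 1
(row=0, col=1): c = -1.1133 + 1.5000i → escape time 2
(row=0, col=2): c = -0.6767 + 1.5000i → escape time 2
(row=0, col=3): c = -0.2400 + 1.5000i → escape time 2
(row=1, col=0): c = -1.5500 + 0.9400i → escape time 3
(row=1, col=1): c = -1.1133 + 0.9400i → escape time 3
(row=1, col=2): c = -0.6767 + 0.9400i → escape time 4
(row=1, col=3): c = -0.2400 + 0.9400i → escape time 5
(row=2, col=0): c = -1.5500 + 0.3800i → escape time 4
(row=2, col=1): c = -1.1133 + 0.3800i → escape time 5
(row=2, col=2): c = -0.6767 + 0.3800i → escape time 5
(row=2, col=3): c = -0.2400 + 0.3800i → escape time 5

Answer: 1222
3345
4555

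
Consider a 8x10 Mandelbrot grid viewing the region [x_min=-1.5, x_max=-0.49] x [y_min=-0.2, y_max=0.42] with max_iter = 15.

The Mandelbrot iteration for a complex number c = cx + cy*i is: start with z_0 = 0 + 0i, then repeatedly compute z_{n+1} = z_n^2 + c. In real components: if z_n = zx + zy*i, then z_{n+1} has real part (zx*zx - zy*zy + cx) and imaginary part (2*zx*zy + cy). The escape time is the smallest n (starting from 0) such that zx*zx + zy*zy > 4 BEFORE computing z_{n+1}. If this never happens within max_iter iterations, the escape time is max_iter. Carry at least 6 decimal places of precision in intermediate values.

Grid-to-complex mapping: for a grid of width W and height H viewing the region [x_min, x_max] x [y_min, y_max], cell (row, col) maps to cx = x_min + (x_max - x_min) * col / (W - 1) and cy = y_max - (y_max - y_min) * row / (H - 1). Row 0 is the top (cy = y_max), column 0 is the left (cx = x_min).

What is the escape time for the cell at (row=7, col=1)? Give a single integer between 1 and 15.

Answer: 15

Derivation:
z_0 = 0 + 0i, c = -1.3557 + -0.0622i
Iter 1: z = -1.3557 + -0.0622i, |z|^2 = 1.8418
Iter 2: z = 0.4784 + 0.1065i, |z|^2 = 0.2402
Iter 3: z = -1.1382 + 0.0397i, |z|^2 = 1.2971
Iter 4: z = -0.0618 + -0.1525i, |z|^2 = 0.0271
Iter 5: z = -1.3752 + -0.0434i, |z|^2 = 1.8929
Iter 6: z = 0.5335 + 0.0571i, |z|^2 = 0.2878
Iter 7: z = -1.0744 + -0.0013i, |z|^2 = 1.1543
Iter 8: z = -0.2014 + -0.0594i, |z|^2 = 0.0441
Iter 9: z = -1.3187 + -0.0383i, |z|^2 = 1.7404
Iter 10: z = 0.3817 + 0.0388i, |z|^2 = 0.1472
Iter 11: z = -1.2115 + -0.0326i, |z|^2 = 1.4688
Iter 12: z = 0.1109 + 0.0168i, |z|^2 = 0.0126
Iter 13: z = -1.3437 + -0.0585i, |z|^2 = 1.8089
Iter 14: z = 0.4464 + 0.0950i, |z|^2 = 0.2083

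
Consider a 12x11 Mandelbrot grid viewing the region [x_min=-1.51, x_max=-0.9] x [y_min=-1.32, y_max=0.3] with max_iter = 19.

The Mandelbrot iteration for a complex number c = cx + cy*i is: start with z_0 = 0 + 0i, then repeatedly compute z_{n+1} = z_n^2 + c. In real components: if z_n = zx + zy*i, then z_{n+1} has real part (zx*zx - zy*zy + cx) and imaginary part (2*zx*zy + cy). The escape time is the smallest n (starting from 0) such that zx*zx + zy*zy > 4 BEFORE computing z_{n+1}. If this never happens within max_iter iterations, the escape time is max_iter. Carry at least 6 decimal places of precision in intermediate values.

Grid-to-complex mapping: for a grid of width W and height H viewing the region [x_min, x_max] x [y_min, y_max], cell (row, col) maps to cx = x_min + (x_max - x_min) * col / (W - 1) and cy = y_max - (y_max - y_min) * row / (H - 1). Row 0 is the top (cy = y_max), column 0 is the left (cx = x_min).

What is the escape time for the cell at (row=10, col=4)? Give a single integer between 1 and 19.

z_0 = 0 + 0i, c = -1.2882 + -1.3200i
Iter 1: z = -1.2882 + -1.3200i, |z|^2 = 3.4018
Iter 2: z = -1.3712 + 2.0808i, |z|^2 = 6.2098
Escaped at iteration 2

Answer: 2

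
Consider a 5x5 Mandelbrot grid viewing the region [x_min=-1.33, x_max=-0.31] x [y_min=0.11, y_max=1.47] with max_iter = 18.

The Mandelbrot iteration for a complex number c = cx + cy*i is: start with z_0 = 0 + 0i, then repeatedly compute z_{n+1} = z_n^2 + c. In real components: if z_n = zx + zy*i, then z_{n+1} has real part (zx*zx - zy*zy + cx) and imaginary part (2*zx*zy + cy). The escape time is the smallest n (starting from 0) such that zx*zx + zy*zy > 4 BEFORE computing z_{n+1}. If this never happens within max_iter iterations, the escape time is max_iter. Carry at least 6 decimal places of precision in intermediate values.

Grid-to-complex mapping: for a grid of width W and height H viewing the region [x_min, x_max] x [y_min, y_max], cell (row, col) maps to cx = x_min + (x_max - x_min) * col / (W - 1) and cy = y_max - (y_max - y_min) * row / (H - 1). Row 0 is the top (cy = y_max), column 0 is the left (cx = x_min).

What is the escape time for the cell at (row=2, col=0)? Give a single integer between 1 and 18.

Answer: 3

Derivation:
z_0 = 0 + 0i, c = -1.3300 + 0.7900i
Iter 1: z = -1.3300 + 0.7900i, |z|^2 = 2.3930
Iter 2: z = -0.1852 + -1.3114i, |z|^2 = 1.7541
Iter 3: z = -3.0155 + 1.2757i, |z|^2 = 10.7206
Escaped at iteration 3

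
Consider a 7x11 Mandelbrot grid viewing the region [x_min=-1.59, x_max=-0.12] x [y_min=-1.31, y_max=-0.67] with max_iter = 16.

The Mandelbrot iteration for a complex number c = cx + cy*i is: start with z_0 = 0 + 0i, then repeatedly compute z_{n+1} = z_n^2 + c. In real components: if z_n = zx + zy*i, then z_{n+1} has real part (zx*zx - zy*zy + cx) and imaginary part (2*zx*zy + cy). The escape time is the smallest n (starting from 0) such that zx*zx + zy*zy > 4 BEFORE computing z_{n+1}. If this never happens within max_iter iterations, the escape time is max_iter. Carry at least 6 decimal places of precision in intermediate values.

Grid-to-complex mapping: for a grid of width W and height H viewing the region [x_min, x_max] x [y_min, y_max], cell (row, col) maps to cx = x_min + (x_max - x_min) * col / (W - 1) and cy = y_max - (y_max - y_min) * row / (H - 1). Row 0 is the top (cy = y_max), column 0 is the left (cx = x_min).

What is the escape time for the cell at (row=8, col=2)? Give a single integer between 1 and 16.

Answer: 3

Derivation:
z_0 = 0 + 0i, c = -1.1000 + -1.1820i
Iter 1: z = -1.1000 + -1.1820i, |z|^2 = 2.6071
Iter 2: z = -1.2871 + 1.4184i, |z|^2 = 3.6685
Iter 3: z = -1.4552 + -4.8333i, |z|^2 = 25.4784
Escaped at iteration 3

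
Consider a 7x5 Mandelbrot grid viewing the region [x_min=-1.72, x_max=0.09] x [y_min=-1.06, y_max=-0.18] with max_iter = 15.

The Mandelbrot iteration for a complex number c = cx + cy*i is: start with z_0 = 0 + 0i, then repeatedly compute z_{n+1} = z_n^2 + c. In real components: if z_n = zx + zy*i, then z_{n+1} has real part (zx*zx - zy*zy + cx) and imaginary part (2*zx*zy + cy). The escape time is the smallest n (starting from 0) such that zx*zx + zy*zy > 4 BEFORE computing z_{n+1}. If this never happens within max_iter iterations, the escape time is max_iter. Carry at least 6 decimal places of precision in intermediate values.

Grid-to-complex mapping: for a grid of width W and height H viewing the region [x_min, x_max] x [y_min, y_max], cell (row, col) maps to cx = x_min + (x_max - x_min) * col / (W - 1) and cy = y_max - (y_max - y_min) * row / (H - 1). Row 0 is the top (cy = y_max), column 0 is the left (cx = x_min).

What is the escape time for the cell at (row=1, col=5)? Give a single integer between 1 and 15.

z_0 = 0 + 0i, c = -0.2117 + -0.4000i
Iter 1: z = -0.2117 + -0.4000i, |z|^2 = 0.2048
Iter 2: z = -0.3269 + -0.2307i, |z|^2 = 0.1600
Iter 3: z = -0.1580 + -0.2492i, |z|^2 = 0.0871
Iter 4: z = -0.2488 + -0.3212i, |z|^2 = 0.1651
Iter 5: z = -0.2530 + -0.2402i, |z|^2 = 0.1217
Iter 6: z = -0.2054 + -0.2785i, |z|^2 = 0.1197
Iter 7: z = -0.2471 + -0.2856i, |z|^2 = 0.1426
Iter 8: z = -0.2322 + -0.2589i, |z|^2 = 0.1209
Iter 9: z = -0.2248 + -0.2798i, |z|^2 = 0.1288
Iter 10: z = -0.2394 + -0.2742i, |z|^2 = 0.1325
Iter 11: z = -0.2295 + -0.2687i, |z|^2 = 0.1249
Iter 12: z = -0.2312 + -0.2766i, |z|^2 = 0.1300
Iter 13: z = -0.2348 + -0.2721i, |z|^2 = 0.1292
Iter 14: z = -0.2306 + -0.2722i, |z|^2 = 0.1273

Answer: 15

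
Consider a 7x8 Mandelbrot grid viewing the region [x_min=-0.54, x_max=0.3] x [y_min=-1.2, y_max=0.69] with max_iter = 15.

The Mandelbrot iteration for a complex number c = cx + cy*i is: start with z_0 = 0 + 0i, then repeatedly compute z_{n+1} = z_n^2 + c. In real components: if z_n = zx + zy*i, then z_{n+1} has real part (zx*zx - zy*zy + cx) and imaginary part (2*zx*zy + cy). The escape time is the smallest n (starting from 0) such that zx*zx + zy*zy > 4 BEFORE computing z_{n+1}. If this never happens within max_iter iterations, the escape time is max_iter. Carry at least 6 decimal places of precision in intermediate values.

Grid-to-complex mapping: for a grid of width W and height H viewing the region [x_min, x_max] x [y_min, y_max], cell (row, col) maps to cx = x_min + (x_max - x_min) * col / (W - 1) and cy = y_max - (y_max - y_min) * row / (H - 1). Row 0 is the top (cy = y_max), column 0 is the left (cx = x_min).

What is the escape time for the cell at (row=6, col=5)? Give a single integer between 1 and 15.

z_0 = 0 + 0i, c = 0.1600 + -0.9300i
Iter 1: z = 0.1600 + -0.9300i, |z|^2 = 0.8905
Iter 2: z = -0.6793 + -1.2276i, |z|^2 = 1.9685
Iter 3: z = -0.8856 + 0.7378i, |z|^2 = 1.3286
Iter 4: z = 0.3998 + -2.2368i, |z|^2 = 5.1629
Escaped at iteration 4

Answer: 4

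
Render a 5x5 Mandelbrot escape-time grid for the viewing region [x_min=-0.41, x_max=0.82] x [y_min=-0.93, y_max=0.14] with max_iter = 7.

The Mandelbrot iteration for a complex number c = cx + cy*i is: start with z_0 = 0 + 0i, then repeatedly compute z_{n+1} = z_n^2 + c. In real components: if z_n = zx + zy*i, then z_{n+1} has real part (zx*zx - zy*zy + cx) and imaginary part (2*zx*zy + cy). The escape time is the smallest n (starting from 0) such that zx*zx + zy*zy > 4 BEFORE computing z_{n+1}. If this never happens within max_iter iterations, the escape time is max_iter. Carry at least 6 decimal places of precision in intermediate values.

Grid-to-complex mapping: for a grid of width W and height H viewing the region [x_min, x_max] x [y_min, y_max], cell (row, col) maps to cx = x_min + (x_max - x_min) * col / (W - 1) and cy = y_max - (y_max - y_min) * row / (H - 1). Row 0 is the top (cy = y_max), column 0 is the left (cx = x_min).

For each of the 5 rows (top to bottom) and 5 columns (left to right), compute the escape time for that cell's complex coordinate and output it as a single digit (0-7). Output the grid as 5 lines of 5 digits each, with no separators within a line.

Answer: 77753
77753
77753
77742
57432

Derivation:
(row=0, col=0): c = -0.4100 + 0.1400i → escape time 7
(row=0, col=1): c = -0.1025 + 0.1400i → escape time 7
(row=0, col=2): c = 0.2050 + 0.1400i → escape time 7
(row=0, col=3): c = 0.5125 + 0.1400i → escape time 5
(row=0, col=4): c = 0.8200 + 0.1400i → escape time 3
(row=1, col=0): c = -0.4100 + -0.1275i → escape time 7
(row=1, col=1): c = -0.1025 + -0.1275i → escape time 7
(row=1, col=2): c = 0.2050 + -0.1275i → escape time 7
(row=1, col=3): c = 0.5125 + -0.1275i → escape time 5
(row=1, col=4): c = 0.8200 + -0.1275i → escape time 3
(row=2, col=0): c = -0.4100 + -0.3950i → escape time 7
(row=2, col=1): c = -0.1025 + -0.3950i → escape time 7
(row=2, col=2): c = 0.2050 + -0.3950i → escape time 7
(row=2, col=3): c = 0.5125 + -0.3950i → escape time 5
(row=2, col=4): c = 0.8200 + -0.3950i → escape time 3
(row=3, col=0): c = -0.4100 + -0.6625i → escape time 7
(row=3, col=1): c = -0.1025 + -0.6625i → escape time 7
(row=3, col=2): c = 0.2050 + -0.6625i → escape time 7
(row=3, col=3): c = 0.5125 + -0.6625i → escape time 4
(row=3, col=4): c = 0.8200 + -0.6625i → escape time 2
(row=4, col=0): c = -0.4100 + -0.9300i → escape time 5
(row=4, col=1): c = -0.1025 + -0.9300i → escape time 7
(row=4, col=2): c = 0.2050 + -0.9300i → escape time 4
(row=4, col=3): c = 0.5125 + -0.9300i → escape time 3
(row=4, col=4): c = 0.8200 + -0.9300i → escape time 2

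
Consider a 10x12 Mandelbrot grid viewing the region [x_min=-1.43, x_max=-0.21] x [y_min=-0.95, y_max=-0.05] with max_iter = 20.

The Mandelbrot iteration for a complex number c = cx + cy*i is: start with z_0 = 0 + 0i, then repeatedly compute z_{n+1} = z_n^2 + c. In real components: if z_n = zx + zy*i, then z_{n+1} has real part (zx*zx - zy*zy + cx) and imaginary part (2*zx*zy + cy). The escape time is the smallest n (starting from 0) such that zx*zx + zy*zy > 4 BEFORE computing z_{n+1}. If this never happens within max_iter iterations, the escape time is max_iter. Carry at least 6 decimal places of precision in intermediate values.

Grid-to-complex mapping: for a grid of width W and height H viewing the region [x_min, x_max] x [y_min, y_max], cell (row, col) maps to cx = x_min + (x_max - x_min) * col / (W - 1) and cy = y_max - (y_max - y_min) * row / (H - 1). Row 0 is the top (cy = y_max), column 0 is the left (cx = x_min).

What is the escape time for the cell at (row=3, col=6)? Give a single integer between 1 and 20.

Answer: 20

Derivation:
z_0 = 0 + 0i, c = -0.6167 + -0.2955i
Iter 1: z = -0.6167 + -0.2955i, |z|^2 = 0.4676
Iter 2: z = -0.3237 + 0.0689i, |z|^2 = 0.1095
Iter 3: z = -0.5166 + -0.3401i, |z|^2 = 0.3826
Iter 4: z = -0.4654 + 0.0560i, |z|^2 = 0.2197
Iter 5: z = -0.4032 + -0.3475i, |z|^2 = 0.2834
Iter 6: z = -0.5749 + -0.0152i, |z|^2 = 0.3307
Iter 7: z = -0.2864 + -0.2780i, |z|^2 = 0.1593
Iter 8: z = -0.6119 + -0.1362i, |z|^2 = 0.3930
Iter 9: z = -0.2608 + -0.1287i, |z|^2 = 0.0846
Iter 10: z = -0.5652 + -0.2283i, |z|^2 = 0.3716
Iter 11: z = -0.3493 + -0.0374i, |z|^2 = 0.1234
Iter 12: z = -0.4960 + -0.2693i, |z|^2 = 0.3186
Iter 13: z = -0.4431 + -0.0282i, |z|^2 = 0.1972
Iter 14: z = -0.4211 + -0.2704i, |z|^2 = 0.2504
Iter 15: z = -0.5125 + -0.0677i, |z|^2 = 0.2672
Iter 16: z = -0.3586 + -0.2261i, |z|^2 = 0.1797
Iter 17: z = -0.5392 + -0.1333i, |z|^2 = 0.3085
Iter 18: z = -0.3437 + -0.1517i, |z|^2 = 0.1412
Iter 19: z = -0.5215 + -0.1912i, |z|^2 = 0.3085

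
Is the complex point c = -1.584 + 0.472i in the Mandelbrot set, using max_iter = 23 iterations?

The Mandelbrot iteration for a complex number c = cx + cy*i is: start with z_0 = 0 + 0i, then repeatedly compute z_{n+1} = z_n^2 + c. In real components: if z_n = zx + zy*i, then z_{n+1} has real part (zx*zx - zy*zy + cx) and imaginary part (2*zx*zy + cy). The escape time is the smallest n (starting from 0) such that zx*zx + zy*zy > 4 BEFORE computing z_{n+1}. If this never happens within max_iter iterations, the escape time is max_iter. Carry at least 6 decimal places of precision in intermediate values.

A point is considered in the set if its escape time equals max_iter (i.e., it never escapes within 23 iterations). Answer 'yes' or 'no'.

z_0 = 0 + 0i, c = -1.5840 + 0.4720i
Iter 1: z = -1.5840 + 0.4720i, |z|^2 = 2.7318
Iter 2: z = 0.7023 + -1.0233i, |z|^2 = 1.5403
Iter 3: z = -2.1379 + -0.9653i, |z|^2 = 5.5026
Escaped at iteration 3

Answer: no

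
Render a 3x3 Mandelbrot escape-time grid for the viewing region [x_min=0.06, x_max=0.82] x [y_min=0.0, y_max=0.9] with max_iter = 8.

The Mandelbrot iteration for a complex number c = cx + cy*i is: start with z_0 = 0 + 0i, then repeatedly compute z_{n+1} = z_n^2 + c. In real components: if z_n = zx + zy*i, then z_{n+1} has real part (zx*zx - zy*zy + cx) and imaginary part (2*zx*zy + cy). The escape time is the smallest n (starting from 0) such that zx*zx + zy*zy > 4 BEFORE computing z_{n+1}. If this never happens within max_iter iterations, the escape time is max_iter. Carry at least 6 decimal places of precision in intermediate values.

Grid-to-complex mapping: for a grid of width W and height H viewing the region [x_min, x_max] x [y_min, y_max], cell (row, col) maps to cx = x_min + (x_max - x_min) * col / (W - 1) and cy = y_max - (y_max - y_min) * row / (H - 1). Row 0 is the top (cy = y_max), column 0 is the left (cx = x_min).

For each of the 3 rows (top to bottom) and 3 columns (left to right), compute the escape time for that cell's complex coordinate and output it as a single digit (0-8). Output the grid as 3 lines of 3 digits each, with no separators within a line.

(row=0, col=0): c = 0.0600 + 0.9000i → escape time 6
(row=0, col=1): c = 0.4400 + 0.9000i → escape time 3
(row=0, col=2): c = 0.8200 + 0.9000i → escape time 2
(row=1, col=0): c = 0.0600 + 0.4500i → escape time 8
(row=1, col=1): c = 0.4400 + 0.4500i → escape time 6
(row=1, col=2): c = 0.8200 + 0.4500i → escape time 3
(row=2, col=0): c = 0.0600 + 0.0000i → escape time 8
(row=2, col=1): c = 0.4400 + 0.0000i → escape time 6
(row=2, col=2): c = 0.8200 + 0.0000i → escape time 3

Answer: 632
863
863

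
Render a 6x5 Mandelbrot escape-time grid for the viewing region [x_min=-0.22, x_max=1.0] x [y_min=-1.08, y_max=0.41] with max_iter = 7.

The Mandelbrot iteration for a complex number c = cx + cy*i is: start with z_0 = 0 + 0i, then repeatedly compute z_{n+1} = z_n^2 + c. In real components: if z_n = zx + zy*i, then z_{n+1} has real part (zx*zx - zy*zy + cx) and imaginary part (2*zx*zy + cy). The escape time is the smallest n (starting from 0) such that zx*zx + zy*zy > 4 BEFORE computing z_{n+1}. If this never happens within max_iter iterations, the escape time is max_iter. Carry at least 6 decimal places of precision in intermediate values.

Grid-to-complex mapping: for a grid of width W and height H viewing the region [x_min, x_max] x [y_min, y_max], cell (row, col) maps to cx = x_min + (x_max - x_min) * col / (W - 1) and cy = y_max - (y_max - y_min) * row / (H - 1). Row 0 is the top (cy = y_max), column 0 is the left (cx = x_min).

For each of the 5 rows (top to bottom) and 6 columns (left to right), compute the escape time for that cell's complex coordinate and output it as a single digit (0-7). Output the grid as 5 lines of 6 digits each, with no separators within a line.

(row=0, col=0): c = -0.2200 + 0.4100i → escape time 7
(row=0, col=1): c = 0.0240 + 0.4100i → escape time 7
(row=0, col=2): c = 0.2680 + 0.4100i → escape time 7
(row=0, col=3): c = 0.5120 + 0.4100i → escape time 5
(row=0, col=4): c = 0.7560 + 0.4100i → escape time 3
(row=0, col=5): c = 1.0000 + 0.4100i → escape time 2
(row=1, col=0): c = -0.2200 + 0.0375i → escape time 7
(row=1, col=1): c = 0.0240 + 0.0375i → escape time 7
(row=1, col=2): c = 0.2680 + 0.0375i → escape time 7
(row=1, col=3): c = 0.5120 + 0.0375i → escape time 5
(row=1, col=4): c = 0.7560 + 0.0375i → escape time 3
(row=1, col=5): c = 1.0000 + 0.0375i → escape time 2
(row=2, col=0): c = -0.2200 + -0.3350i → escape time 7
(row=2, col=1): c = 0.0240 + -0.3350i → escape time 7
(row=2, col=2): c = 0.2680 + -0.3350i → escape time 7
(row=2, col=3): c = 0.5120 + -0.3350i → escape time 5
(row=2, col=4): c = 0.7560 + -0.3350i → escape time 3
(row=2, col=5): c = 1.0000 + -0.3350i → escape time 2
(row=3, col=0): c = -0.2200 + -0.7075i → escape time 7
(row=3, col=1): c = 0.0240 + -0.7075i → escape time 7
(row=3, col=2): c = 0.2680 + -0.7075i → escape time 6
(row=3, col=3): c = 0.5120 + -0.7075i → escape time 3
(row=3, col=4): c = 0.7560 + -0.7075i → escape time 3
(row=3, col=5): c = 1.0000 + -0.7075i → escape time 2
(row=4, col=0): c = -0.2200 + -1.0800i → escape time 7
(row=4, col=1): c = 0.0240 + -1.0800i → escape time 4
(row=4, col=2): c = 0.2680 + -1.0800i → escape time 3
(row=4, col=3): c = 0.5120 + -1.0800i → escape time 2
(row=4, col=4): c = 0.7560 + -1.0800i → escape time 2
(row=4, col=5): c = 1.0000 + -1.0800i → escape time 2

Answer: 777532
777532
777532
776332
743222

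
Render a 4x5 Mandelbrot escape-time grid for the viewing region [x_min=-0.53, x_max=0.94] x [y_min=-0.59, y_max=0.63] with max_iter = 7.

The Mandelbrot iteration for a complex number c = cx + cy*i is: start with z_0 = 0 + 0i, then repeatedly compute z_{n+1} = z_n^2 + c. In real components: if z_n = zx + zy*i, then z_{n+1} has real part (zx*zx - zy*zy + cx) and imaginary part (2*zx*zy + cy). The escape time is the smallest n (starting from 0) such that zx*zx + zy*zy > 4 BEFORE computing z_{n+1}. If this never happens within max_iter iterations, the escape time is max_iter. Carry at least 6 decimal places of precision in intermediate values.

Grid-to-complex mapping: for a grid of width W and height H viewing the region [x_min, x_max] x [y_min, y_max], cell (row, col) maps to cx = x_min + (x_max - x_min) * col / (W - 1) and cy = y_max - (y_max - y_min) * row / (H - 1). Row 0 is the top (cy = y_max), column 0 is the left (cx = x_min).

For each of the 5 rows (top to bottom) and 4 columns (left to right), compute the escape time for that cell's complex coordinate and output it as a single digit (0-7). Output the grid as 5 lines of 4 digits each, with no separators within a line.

(row=0, col=0): c = -0.5300 + 0.6300i → escape time 7
(row=0, col=1): c = -0.0400 + 0.6300i → escape time 7
(row=0, col=2): c = 0.4500 + 0.6300i → escape time 5
(row=0, col=3): c = 0.9400 + 0.6300i → escape time 2
(row=1, col=0): c = -0.5300 + 0.3250i → escape time 7
(row=1, col=1): c = -0.0400 + 0.3250i → escape time 7
(row=1, col=2): c = 0.4500 + 0.3250i → escape time 7
(row=1, col=3): c = 0.9400 + 0.3250i → escape time 3
(row=2, col=0): c = -0.5300 + 0.0200i → escape time 7
(row=2, col=1): c = -0.0400 + 0.0200i → escape time 7
(row=2, col=2): c = 0.4500 + 0.0200i → escape time 6
(row=2, col=3): c = 0.9400 + 0.0200i → escape time 3
(row=3, col=0): c = -0.5300 + -0.2850i → escape time 7
(row=3, col=1): c = -0.0400 + -0.2850i → escape time 7
(row=3, col=2): c = 0.4500 + -0.2850i → escape time 7
(row=3, col=3): c = 0.9400 + -0.2850i → escape time 3
(row=4, col=0): c = -0.5300 + -0.5900i → escape time 7
(row=4, col=1): c = -0.0400 + -0.5900i → escape time 7
(row=4, col=2): c = 0.4500 + -0.5900i → escape time 5
(row=4, col=3): c = 0.9400 + -0.5900i → escape time 2

Answer: 7752
7773
7763
7773
7752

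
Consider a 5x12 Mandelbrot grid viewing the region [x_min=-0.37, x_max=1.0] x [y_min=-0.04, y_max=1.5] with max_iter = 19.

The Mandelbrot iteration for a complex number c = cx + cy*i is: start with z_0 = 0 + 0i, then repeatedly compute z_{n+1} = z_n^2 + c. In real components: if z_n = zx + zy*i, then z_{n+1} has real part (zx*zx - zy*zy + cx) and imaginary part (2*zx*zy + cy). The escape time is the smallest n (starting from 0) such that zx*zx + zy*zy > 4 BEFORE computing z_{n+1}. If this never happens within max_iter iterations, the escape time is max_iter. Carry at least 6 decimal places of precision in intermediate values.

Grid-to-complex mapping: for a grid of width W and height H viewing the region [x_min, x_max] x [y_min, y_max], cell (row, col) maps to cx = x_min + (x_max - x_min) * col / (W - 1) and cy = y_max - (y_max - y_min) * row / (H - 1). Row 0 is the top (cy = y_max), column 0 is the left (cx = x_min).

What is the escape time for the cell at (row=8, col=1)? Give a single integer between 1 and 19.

z_0 = 0 + 0i, c = -0.0275 + 0.3800i
Iter 1: z = -0.0275 + 0.3800i, |z|^2 = 0.1452
Iter 2: z = -0.1711 + 0.3591i, |z|^2 = 0.1582
Iter 3: z = -0.1272 + 0.2571i, |z|^2 = 0.0823
Iter 4: z = -0.0774 + 0.3146i, |z|^2 = 0.1050
Iter 5: z = -0.1205 + 0.3313i, |z|^2 = 0.1243
Iter 6: z = -0.1227 + 0.3002i, |z|^2 = 0.1052
Iter 7: z = -0.1025 + 0.3063i, |z|^2 = 0.1043
Iter 8: z = -0.1108 + 0.3172i, |z|^2 = 0.1129
Iter 9: z = -0.1158 + 0.3097i, |z|^2 = 0.1093
Iter 10: z = -0.1100 + 0.3083i, |z|^2 = 0.1071
Iter 11: z = -0.1104 + 0.3122i, |z|^2 = 0.1097
Iter 12: z = -0.1128 + 0.3111i, |z|^2 = 0.1095
Iter 13: z = -0.1115 + 0.3098i, |z|^2 = 0.1084
Iter 14: z = -0.1111 + 0.3109i, |z|^2 = 0.1090
Iter 15: z = -0.1118 + 0.3109i, |z|^2 = 0.1092
Iter 16: z = -0.1117 + 0.3105i, |z|^2 = 0.1089
Iter 17: z = -0.1114 + 0.3107i, |z|^2 = 0.1089
Iter 18: z = -0.1116 + 0.3108i, |z|^2 = 0.1090

Answer: 19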